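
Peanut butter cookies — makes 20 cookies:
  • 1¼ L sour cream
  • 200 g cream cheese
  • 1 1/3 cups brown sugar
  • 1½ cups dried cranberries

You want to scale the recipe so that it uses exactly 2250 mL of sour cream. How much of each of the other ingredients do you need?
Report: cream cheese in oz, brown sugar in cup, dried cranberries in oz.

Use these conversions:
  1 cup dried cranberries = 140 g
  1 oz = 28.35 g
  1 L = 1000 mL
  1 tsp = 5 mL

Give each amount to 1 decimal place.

cream cheese: 12.7 oz; brown sugar: 2.4 cup; dried cranberries: 13.3 oz

The original recipe has 1250 mL of sour cream, so the scaling factor is 2250 ÷ 1250 = 9/5 = 1.8.
cream cheese: 200 g × 9/5 ÷ 28.35 g/oz ≈ 12.7 oz
brown sugar: 4/3 cup × 9/5 = 2.4 cup
dried cranberries: 1.5 cup × 9/5 × 140 g/cup ÷ 28.35 g/oz ≈ 13.3 oz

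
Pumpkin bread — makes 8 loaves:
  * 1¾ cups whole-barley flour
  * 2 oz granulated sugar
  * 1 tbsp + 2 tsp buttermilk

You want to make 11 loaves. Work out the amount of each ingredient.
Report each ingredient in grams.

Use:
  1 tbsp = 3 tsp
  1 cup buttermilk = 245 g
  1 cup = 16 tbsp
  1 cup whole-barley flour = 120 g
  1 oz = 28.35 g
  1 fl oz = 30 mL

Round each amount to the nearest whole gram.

Scaling factor: 11/8 = 1.375.
whole-barley flour: 1.75 cup × 11/8 × 120 g/cup ≈ 289 g
granulated sugar: 2 oz × 11/8 × 28.35 g/oz ≈ 78 g
buttermilk: (1 tbsp + 2 tsp = 5/3 tbsp) × 11/8 ÷ 16 tbsp/cup × 245 g/cup ≈ 35 g

whole-barley flour: 289 g; granulated sugar: 78 g; buttermilk: 35 g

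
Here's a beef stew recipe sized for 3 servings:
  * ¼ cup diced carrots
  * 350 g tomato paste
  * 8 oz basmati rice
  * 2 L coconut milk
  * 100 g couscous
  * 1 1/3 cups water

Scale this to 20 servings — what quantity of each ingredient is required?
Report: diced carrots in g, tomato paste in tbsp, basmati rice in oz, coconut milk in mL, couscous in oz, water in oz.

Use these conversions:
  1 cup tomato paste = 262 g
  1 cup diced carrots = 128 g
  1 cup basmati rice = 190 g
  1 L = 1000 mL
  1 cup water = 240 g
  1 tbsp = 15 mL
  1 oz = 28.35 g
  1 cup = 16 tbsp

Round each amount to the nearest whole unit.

Scaling factor: 20/3.
diced carrots: 0.25 cup × 20/3 × 128 g/cup ≈ 213 g
tomato paste: 350 g × 20/3 ÷ 262 g/cup × 16 tbsp/cup ≈ 142 tbsp
basmati rice: 8 oz × 20/3 ≈ 53 oz
coconut milk: 2 L × 20/3 × 1000 mL/L ≈ 13333 mL
couscous: 100 g × 20/3 ÷ 28.35 g/oz ≈ 24 oz
water: 4/3 cup × 20/3 × 240 g/cup ÷ 28.35 g/oz ≈ 75 oz

diced carrots: 213 g; tomato paste: 142 tbsp; basmati rice: 53 oz; coconut milk: 13333 mL; couscous: 24 oz; water: 75 oz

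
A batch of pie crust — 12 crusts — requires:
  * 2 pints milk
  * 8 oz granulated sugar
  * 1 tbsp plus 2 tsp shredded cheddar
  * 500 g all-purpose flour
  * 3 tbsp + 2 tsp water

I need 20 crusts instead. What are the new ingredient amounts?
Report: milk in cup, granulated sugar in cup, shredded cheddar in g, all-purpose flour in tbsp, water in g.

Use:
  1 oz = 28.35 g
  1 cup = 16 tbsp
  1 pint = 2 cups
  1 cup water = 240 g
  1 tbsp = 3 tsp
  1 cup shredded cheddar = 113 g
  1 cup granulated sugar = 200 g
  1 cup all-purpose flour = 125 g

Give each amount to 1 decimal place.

Scaling factor: 20/12 = 5/3.
milk: 2 pint × 5/3 × 2 cup/pint ≈ 6.7 cup
granulated sugar: 8 oz × 5/3 × 28.35 g/oz ÷ 200 g/cup ≈ 1.9 cup
shredded cheddar: (1 tbsp + 2 tsp = 5/3 tbsp) × 5/3 ÷ 16 tbsp/cup × 113 g/cup ≈ 19.6 g
all-purpose flour: 500 g × 5/3 ÷ 125 g/cup × 16 tbsp/cup ≈ 106.7 tbsp
water: (3 tbsp + 2 tsp = 11/3 tbsp) × 5/3 ÷ 16 tbsp/cup × 240 g/cup ≈ 91.7 g

milk: 6.7 cup; granulated sugar: 1.9 cup; shredded cheddar: 19.6 g; all-purpose flour: 106.7 tbsp; water: 91.7 g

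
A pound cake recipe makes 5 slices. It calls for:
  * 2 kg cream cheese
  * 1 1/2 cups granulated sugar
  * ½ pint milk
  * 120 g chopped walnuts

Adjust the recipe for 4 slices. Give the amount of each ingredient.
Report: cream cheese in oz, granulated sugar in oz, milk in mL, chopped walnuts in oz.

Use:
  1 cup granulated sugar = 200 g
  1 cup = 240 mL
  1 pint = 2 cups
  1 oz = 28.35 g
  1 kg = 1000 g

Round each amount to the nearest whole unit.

Scaling factor: 4/5 = 0.8.
cream cheese: 2 kg × 4/5 × 1000 g/kg ÷ 28.35 g/oz ≈ 56 oz
granulated sugar: 1.5 cup × 4/5 × 200 g/cup ÷ 28.35 g/oz ≈ 8 oz
milk: 0.5 pint × 4/5 × 2 cup/pint × 240 mL/cup = 192 mL
chopped walnuts: 120 g × 4/5 ÷ 28.35 g/oz ≈ 3 oz

cream cheese: 56 oz; granulated sugar: 8 oz; milk: 192 mL; chopped walnuts: 3 oz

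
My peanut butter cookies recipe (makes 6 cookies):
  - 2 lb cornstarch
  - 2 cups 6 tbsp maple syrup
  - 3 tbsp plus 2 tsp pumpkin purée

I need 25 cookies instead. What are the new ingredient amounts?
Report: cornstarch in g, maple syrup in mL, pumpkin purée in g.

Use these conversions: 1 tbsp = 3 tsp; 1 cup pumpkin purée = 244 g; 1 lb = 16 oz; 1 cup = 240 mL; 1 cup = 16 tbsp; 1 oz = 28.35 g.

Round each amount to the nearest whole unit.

cornstarch: 3780 g; maple syrup: 2375 mL; pumpkin purée: 233 g

Scaling factor: 25/6.
cornstarch: 2 lb × 25/6 × 16 oz/lb × 28.35 g/oz = 3780 g
maple syrup: (2 cup + 6 tbsp = 2.375 cup) × 25/6 × 240 mL/cup = 2375 mL
pumpkin purée: (3 tbsp + 2 tsp = 11/3 tbsp) × 25/6 ÷ 16 tbsp/cup × 244 g/cup ≈ 233 g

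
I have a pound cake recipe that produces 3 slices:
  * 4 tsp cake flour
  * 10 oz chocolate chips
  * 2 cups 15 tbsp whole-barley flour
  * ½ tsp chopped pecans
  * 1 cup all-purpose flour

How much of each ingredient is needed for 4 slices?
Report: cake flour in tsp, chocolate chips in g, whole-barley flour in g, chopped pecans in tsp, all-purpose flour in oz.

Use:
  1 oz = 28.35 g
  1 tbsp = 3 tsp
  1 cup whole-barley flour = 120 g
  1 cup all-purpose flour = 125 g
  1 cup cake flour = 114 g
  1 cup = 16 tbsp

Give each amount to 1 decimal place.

cake flour: 5.3 tsp; chocolate chips: 378.0 g; whole-barley flour: 470.0 g; chopped pecans: 0.7 tsp; all-purpose flour: 5.9 oz

Scaling factor: 4/3.
cake flour: 4 tsp × 4/3 ≈ 5.3 tsp
chocolate chips: 10 oz × 4/3 × 28.35 g/oz = 378.0 g
whole-barley flour: (2 cup + 15 tbsp = 2.9375 cup) × 4/3 × 120 g/cup = 470.0 g
chopped pecans: 0.5 tsp × 4/3 ≈ 0.7 tsp
all-purpose flour: 1 cup × 4/3 × 125 g/cup ÷ 28.35 g/oz ≈ 5.9 oz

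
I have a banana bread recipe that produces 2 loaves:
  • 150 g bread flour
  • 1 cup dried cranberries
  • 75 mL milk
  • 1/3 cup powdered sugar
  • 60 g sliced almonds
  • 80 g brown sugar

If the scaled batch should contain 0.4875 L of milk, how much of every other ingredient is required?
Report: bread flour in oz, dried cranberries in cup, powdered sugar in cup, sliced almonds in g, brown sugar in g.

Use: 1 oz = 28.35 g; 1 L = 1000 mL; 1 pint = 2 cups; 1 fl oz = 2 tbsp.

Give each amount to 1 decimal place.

bread flour: 34.4 oz; dried cranberries: 6.5 cup; powdered sugar: 2.2 cup; sliced almonds: 390.0 g; brown sugar: 520.0 g

The original recipe has 0.075 L of milk, so the scaling factor is 0.4875 ÷ 0.075 = 13/2 = 6.5.
bread flour: 150 g × 13/2 ÷ 28.35 g/oz ≈ 34.4 oz
dried cranberries: 1 cup × 13/2 = 6.5 cup
powdered sugar: 1/3 cup × 13/2 ≈ 2.2 cup
sliced almonds: 60 g × 13/2 = 390.0 g
brown sugar: 80 g × 13/2 = 520.0 g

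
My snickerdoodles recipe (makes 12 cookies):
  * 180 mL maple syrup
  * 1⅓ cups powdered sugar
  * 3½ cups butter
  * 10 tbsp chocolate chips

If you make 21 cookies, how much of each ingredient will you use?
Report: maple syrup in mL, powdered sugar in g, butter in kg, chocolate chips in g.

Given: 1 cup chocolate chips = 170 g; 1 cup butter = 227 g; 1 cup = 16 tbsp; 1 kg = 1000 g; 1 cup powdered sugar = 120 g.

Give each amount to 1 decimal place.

maple syrup: 315.0 mL; powdered sugar: 280.0 g; butter: 1.4 kg; chocolate chips: 185.9 g

Scaling factor: 21/12 = 7/4 = 1.75.
maple syrup: 180 mL × 7/4 = 315.0 mL
powdered sugar: 4/3 cup × 7/4 × 120 g/cup = 280.0 g
butter: 3.5 cup × 7/4 × 227 g/cup ÷ 1000 g/kg ≈ 1.4 kg
chocolate chips: 10 tbsp × 7/4 ÷ 16 tbsp/cup × 170 g/cup ≈ 185.9 g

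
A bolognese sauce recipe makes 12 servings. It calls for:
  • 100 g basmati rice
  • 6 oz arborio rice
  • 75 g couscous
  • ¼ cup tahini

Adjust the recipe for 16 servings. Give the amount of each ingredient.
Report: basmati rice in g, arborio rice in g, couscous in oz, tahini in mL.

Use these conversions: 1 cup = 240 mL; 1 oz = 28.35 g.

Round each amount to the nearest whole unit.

Scaling factor: 16/12 = 4/3.
basmati rice: 100 g × 4/3 ≈ 133 g
arborio rice: 6 oz × 4/3 × 28.35 g/oz ≈ 227 g
couscous: 75 g × 4/3 ÷ 28.35 g/oz ≈ 4 oz
tahini: 0.25 cup × 4/3 × 240 mL/cup = 80 mL

basmati rice: 133 g; arborio rice: 227 g; couscous: 4 oz; tahini: 80 mL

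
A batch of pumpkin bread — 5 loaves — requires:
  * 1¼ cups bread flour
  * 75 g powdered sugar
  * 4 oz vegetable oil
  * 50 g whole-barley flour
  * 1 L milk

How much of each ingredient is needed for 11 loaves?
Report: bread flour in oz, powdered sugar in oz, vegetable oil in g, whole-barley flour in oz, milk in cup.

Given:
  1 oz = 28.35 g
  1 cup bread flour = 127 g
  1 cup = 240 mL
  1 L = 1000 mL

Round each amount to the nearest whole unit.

bread flour: 12 oz; powdered sugar: 6 oz; vegetable oil: 249 g; whole-barley flour: 4 oz; milk: 9 cup

Scaling factor: 11/5 = 2.2.
bread flour: 1.25 cup × 11/5 × 127 g/cup ÷ 28.35 g/oz ≈ 12 oz
powdered sugar: 75 g × 11/5 ÷ 28.35 g/oz ≈ 6 oz
vegetable oil: 4 oz × 11/5 × 28.35 g/oz ≈ 249 g
whole-barley flour: 50 g × 11/5 ÷ 28.35 g/oz ≈ 4 oz
milk: 1 L × 11/5 × 1000 mL/L ÷ 240 mL/cup ≈ 9 cup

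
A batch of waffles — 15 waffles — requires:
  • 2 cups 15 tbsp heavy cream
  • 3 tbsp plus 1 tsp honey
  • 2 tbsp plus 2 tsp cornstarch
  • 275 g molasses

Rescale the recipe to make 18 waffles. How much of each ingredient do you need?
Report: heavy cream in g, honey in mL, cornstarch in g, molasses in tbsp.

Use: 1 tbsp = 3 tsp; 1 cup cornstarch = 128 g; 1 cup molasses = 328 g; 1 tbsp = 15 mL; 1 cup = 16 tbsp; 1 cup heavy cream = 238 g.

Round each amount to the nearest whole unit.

heavy cream: 839 g; honey: 60 mL; cornstarch: 26 g; molasses: 16 tbsp

Scaling factor: 18/15 = 6/5 = 1.2.
heavy cream: (2 cup + 15 tbsp = 2.9375 cup) × 6/5 × 238 g/cup ≈ 839 g
honey: (3 tbsp + 1 tsp = 10/3 tbsp) × 6/5 × 15 mL/tbsp = 60 mL
cornstarch: (2 tbsp + 2 tsp = 8/3 tbsp) × 6/5 ÷ 16 tbsp/cup × 128 g/cup ≈ 26 g
molasses: 275 g × 6/5 ÷ 328 g/cup × 16 tbsp/cup ≈ 16 tbsp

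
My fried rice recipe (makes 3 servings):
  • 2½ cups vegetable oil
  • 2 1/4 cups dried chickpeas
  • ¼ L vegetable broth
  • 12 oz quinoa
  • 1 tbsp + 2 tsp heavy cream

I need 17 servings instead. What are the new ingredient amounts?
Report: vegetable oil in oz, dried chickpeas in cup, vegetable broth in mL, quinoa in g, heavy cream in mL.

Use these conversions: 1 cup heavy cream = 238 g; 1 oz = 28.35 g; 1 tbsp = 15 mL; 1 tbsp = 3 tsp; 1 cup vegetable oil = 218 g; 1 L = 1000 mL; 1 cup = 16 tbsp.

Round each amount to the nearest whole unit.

vegetable oil: 109 oz; dried chickpeas: 13 cup; vegetable broth: 1417 mL; quinoa: 1928 g; heavy cream: 142 mL

Scaling factor: 17/3.
vegetable oil: 2.5 cup × 17/3 × 218 g/cup ÷ 28.35 g/oz ≈ 109 oz
dried chickpeas: 2.25 cup × 17/3 ≈ 13 cup
vegetable broth: 0.25 L × 17/3 × 1000 mL/L ≈ 1417 mL
quinoa: 12 oz × 17/3 × 28.35 g/oz ≈ 1928 g
heavy cream: (1 tbsp + 2 tsp = 5/3 tbsp) × 17/3 × 15 mL/tbsp ≈ 142 mL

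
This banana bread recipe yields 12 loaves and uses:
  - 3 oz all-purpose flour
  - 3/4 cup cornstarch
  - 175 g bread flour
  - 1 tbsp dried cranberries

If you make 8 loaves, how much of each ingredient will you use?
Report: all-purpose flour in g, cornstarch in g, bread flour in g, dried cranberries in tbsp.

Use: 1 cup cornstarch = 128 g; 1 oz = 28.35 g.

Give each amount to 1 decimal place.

all-purpose flour: 56.7 g; cornstarch: 64.0 g; bread flour: 116.7 g; dried cranberries: 0.7 tbsp

Scaling factor: 8/12 = 2/3.
all-purpose flour: 3 oz × 2/3 × 28.35 g/oz = 56.7 g
cornstarch: 0.75 cup × 2/3 × 128 g/cup = 64.0 g
bread flour: 175 g × 2/3 ≈ 116.7 g
dried cranberries: 1 tbsp × 2/3 ≈ 0.7 tbsp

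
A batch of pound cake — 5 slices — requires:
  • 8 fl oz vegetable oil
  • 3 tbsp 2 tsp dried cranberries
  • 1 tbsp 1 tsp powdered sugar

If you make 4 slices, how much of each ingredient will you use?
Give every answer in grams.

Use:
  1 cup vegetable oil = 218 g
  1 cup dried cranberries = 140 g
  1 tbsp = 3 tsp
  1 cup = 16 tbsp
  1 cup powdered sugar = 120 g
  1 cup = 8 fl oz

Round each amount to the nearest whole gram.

Scaling factor: 4/5 = 0.8.
vegetable oil: 8 fl oz × 4/5 ÷ 8 fl oz/cup × 218 g/cup ≈ 174 g
dried cranberries: (3 tbsp + 2 tsp = 11/3 tbsp) × 4/5 ÷ 16 tbsp/cup × 140 g/cup ≈ 26 g
powdered sugar: (1 tbsp + 1 tsp = 4/3 tbsp) × 4/5 ÷ 16 tbsp/cup × 120 g/cup = 8 g

vegetable oil: 174 g; dried cranberries: 26 g; powdered sugar: 8 g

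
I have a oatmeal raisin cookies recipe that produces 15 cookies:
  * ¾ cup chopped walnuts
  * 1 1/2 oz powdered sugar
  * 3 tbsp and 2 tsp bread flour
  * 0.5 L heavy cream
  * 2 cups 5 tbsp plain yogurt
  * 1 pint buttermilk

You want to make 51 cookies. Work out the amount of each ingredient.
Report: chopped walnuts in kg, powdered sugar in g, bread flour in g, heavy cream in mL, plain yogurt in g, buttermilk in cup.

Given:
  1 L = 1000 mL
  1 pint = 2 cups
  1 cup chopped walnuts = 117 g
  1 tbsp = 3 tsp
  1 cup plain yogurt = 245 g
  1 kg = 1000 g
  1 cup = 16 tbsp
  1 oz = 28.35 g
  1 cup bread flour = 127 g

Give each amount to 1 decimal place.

chopped walnuts: 0.3 kg; powdered sugar: 144.6 g; bread flour: 99.0 g; heavy cream: 1700.0 mL; plain yogurt: 1926.3 g; buttermilk: 6.8 cup

Scaling factor: 51/15 = 17/5 = 3.4.
chopped walnuts: 0.75 cup × 17/5 × 117 g/cup ÷ 1000 g/kg ≈ 0.3 kg
powdered sugar: 1.5 oz × 17/5 × 28.35 g/oz ≈ 144.6 g
bread flour: (3 tbsp + 2 tsp = 11/3 tbsp) × 17/5 ÷ 16 tbsp/cup × 127 g/cup ≈ 99.0 g
heavy cream: 0.5 L × 17/5 × 1000 mL/L = 1700.0 mL
plain yogurt: (2 cup + 5 tbsp = 2.3125 cup) × 17/5 × 245 g/cup ≈ 1926.3 g
buttermilk: 1 pint × 17/5 × 2 cup/pint = 6.8 cup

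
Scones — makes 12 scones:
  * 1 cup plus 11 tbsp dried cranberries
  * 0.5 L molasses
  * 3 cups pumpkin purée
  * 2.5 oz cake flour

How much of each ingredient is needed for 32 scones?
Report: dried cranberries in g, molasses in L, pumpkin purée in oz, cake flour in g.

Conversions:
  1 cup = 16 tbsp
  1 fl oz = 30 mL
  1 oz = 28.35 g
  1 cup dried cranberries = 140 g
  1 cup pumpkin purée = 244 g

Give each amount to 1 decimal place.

Scaling factor: 32/12 = 8/3.
dried cranberries: (1 cup + 11 tbsp = 1.6875 cup) × 8/3 × 140 g/cup = 630.0 g
molasses: 0.5 L × 8/3 ≈ 1.3 L
pumpkin purée: 3 cup × 8/3 × 244 g/cup ÷ 28.35 g/oz ≈ 68.9 oz
cake flour: 2.5 oz × 8/3 × 28.35 g/oz = 189.0 g

dried cranberries: 630.0 g; molasses: 1.3 L; pumpkin purée: 68.9 oz; cake flour: 189.0 g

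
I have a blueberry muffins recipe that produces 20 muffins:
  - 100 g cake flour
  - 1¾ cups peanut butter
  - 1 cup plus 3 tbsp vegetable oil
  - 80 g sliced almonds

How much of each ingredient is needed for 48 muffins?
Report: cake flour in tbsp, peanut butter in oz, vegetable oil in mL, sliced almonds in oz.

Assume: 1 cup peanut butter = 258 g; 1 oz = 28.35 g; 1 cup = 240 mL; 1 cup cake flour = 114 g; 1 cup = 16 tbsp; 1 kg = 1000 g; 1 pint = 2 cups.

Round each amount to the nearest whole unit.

cake flour: 34 tbsp; peanut butter: 38 oz; vegetable oil: 684 mL; sliced almonds: 7 oz

Scaling factor: 48/20 = 12/5 = 2.4.
cake flour: 100 g × 12/5 ÷ 114 g/cup × 16 tbsp/cup ≈ 34 tbsp
peanut butter: 1.75 cup × 12/5 × 258 g/cup ÷ 28.35 g/oz ≈ 38 oz
vegetable oil: (1 cup + 3 tbsp = 1.1875 cup) × 12/5 × 240 mL/cup = 684 mL
sliced almonds: 80 g × 12/5 ÷ 28.35 g/oz ≈ 7 oz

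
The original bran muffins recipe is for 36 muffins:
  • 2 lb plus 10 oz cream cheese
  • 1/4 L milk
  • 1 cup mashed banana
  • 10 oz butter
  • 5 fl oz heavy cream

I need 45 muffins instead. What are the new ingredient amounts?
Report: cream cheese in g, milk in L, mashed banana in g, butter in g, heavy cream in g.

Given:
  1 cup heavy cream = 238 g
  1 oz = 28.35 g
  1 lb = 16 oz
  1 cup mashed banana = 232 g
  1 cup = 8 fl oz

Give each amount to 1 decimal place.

cream cheese: 1488.4 g; milk: 0.3 L; mashed banana: 290.0 g; butter: 354.4 g; heavy cream: 185.9 g

Scaling factor: 45/36 = 5/4 = 1.25.
cream cheese: (2 lb + 10 oz = 2.625 lb) × 5/4 × 16 oz/lb × 28.35 g/oz ≈ 1488.4 g
milk: 0.25 L × 5/4 ≈ 0.3 L
mashed banana: 1 cup × 5/4 × 232 g/cup = 290.0 g
butter: 10 oz × 5/4 × 28.35 g/oz ≈ 354.4 g
heavy cream: 5 fl oz × 5/4 ÷ 8 fl oz/cup × 238 g/cup ≈ 185.9 g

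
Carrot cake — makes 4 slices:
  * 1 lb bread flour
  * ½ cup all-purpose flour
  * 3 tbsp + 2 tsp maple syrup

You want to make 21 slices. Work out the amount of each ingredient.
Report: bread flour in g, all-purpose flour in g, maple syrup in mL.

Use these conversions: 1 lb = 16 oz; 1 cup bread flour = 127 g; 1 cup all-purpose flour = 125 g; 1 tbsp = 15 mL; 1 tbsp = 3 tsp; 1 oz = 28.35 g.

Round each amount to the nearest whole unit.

bread flour: 2381 g; all-purpose flour: 328 g; maple syrup: 289 mL

Scaling factor: 21/4 = 5.25.
bread flour: 1 lb × 21/4 × 16 oz/lb × 28.35 g/oz ≈ 2381 g
all-purpose flour: 0.5 cup × 21/4 × 125 g/cup ≈ 328 g
maple syrup: (3 tbsp + 2 tsp = 11/3 tbsp) × 21/4 × 15 mL/tbsp ≈ 289 mL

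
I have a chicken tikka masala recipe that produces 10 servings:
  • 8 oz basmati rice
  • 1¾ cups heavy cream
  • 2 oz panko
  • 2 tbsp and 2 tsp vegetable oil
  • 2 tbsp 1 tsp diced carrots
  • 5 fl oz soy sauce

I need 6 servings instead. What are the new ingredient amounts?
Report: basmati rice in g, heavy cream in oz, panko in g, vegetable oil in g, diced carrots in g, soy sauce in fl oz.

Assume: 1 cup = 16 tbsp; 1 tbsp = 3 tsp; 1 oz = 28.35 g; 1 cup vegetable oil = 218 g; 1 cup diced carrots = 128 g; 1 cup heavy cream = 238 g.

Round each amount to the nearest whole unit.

basmati rice: 136 g; heavy cream: 9 oz; panko: 34 g; vegetable oil: 22 g; diced carrots: 11 g; soy sauce: 3 fl oz

Scaling factor: 6/10 = 3/5 = 0.6.
basmati rice: 8 oz × 3/5 × 28.35 g/oz ≈ 136 g
heavy cream: 1.75 cup × 3/5 × 238 g/cup ÷ 28.35 g/oz ≈ 9 oz
panko: 2 oz × 3/5 × 28.35 g/oz ≈ 34 g
vegetable oil: (2 tbsp + 2 tsp = 8/3 tbsp) × 3/5 ÷ 16 tbsp/cup × 218 g/cup ≈ 22 g
diced carrots: (2 tbsp + 1 tsp = 7/3 tbsp) × 3/5 ÷ 16 tbsp/cup × 128 g/cup ≈ 11 g
soy sauce: 5 fl oz × 3/5 = 3 fl oz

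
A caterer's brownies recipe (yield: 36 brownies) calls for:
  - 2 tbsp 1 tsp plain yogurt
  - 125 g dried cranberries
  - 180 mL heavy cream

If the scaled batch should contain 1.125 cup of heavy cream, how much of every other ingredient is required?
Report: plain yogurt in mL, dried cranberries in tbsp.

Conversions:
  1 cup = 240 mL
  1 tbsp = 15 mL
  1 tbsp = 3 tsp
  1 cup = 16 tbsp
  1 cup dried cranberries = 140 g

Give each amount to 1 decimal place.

plain yogurt: 52.5 mL; dried cranberries: 21.4 tbsp

The original recipe has 0.75 cup of heavy cream, so the scaling factor is 1.125 ÷ 0.75 = 3/2 = 1.5.
plain yogurt: (2 tbsp + 1 tsp = 7/3 tbsp) × 3/2 × 15 mL/tbsp = 52.5 mL
dried cranberries: 125 g × 3/2 ÷ 140 g/cup × 16 tbsp/cup ≈ 21.4 tbsp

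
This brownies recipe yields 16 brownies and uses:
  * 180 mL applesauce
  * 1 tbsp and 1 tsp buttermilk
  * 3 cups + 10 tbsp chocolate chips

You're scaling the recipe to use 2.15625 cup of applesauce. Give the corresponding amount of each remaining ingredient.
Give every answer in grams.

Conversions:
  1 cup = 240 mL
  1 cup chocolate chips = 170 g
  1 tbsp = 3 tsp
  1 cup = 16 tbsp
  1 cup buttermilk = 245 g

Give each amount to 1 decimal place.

buttermilk: 58.7 g; chocolate chips: 1771.7 g

The original recipe has 0.75 cup of applesauce, so the scaling factor is 2.15625 ÷ 0.75 = 23/8 = 2.875.
buttermilk: (1 tbsp + 1 tsp = 4/3 tbsp) × 23/8 ÷ 16 tbsp/cup × 245 g/cup ≈ 58.7 g
chocolate chips: (3 cup + 10 tbsp = 3.625 cup) × 23/8 × 170 g/cup ≈ 1771.7 g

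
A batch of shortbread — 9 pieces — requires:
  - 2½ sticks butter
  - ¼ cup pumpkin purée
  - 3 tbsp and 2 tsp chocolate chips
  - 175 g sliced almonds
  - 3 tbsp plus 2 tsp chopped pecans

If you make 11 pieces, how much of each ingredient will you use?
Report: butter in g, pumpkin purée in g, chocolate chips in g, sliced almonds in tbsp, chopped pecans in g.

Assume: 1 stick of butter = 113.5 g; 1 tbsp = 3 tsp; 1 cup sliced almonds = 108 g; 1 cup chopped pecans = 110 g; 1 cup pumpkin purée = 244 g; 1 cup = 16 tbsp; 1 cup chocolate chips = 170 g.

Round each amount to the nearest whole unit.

Scaling factor: 11/9.
butter: 2.5 stick × 11/9 × 113.5 g/stick ≈ 347 g
pumpkin purée: 0.25 cup × 11/9 × 244 g/cup ≈ 75 g
chocolate chips: (3 tbsp + 2 tsp = 11/3 tbsp) × 11/9 ÷ 16 tbsp/cup × 170 g/cup ≈ 48 g
sliced almonds: 175 g × 11/9 ÷ 108 g/cup × 16 tbsp/cup ≈ 32 tbsp
chopped pecans: (3 tbsp + 2 tsp = 11/3 tbsp) × 11/9 ÷ 16 tbsp/cup × 110 g/cup ≈ 31 g

butter: 347 g; pumpkin purée: 75 g; chocolate chips: 48 g; sliced almonds: 32 tbsp; chopped pecans: 31 g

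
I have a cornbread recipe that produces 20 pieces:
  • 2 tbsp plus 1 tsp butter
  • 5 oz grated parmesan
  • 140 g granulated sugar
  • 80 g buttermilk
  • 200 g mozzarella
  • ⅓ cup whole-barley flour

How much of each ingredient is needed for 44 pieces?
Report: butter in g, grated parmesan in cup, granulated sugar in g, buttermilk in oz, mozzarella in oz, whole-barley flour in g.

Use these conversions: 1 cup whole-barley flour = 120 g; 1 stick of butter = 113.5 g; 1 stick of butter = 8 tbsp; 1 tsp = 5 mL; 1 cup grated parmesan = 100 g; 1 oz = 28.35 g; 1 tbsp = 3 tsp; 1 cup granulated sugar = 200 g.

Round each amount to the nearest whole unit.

Scaling factor: 44/20 = 11/5 = 2.2.
butter: (2 tbsp + 1 tsp = 7/3 tbsp) × 11/5 ÷ 8 tbsp/stick × 113.5 g/stick ≈ 73 g
grated parmesan: 5 oz × 11/5 × 28.35 g/oz ÷ 100 g/cup ≈ 3 cup
granulated sugar: 140 g × 11/5 = 308 g
buttermilk: 80 g × 11/5 ÷ 28.35 g/oz ≈ 6 oz
mozzarella: 200 g × 11/5 ÷ 28.35 g/oz ≈ 16 oz
whole-barley flour: 1/3 cup × 11/5 × 120 g/cup = 88 g

butter: 73 g; grated parmesan: 3 cup; granulated sugar: 308 g; buttermilk: 6 oz; mozzarella: 16 oz; whole-barley flour: 88 g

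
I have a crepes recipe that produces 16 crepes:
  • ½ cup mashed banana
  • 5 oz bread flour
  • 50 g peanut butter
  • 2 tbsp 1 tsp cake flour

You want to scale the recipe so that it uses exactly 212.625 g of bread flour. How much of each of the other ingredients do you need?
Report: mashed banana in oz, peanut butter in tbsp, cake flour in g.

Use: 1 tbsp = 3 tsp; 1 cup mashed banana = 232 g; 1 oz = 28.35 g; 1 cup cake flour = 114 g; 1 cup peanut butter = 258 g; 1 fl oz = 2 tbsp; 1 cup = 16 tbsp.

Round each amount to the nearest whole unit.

The original recipe has 141.75 g of bread flour, so the scaling factor is 212.625 ÷ 141.75 = 3/2 = 1.5.
mashed banana: 0.5 cup × 3/2 × 232 g/cup ÷ 28.35 g/oz ≈ 6 oz
peanut butter: 50 g × 3/2 ÷ 258 g/cup × 16 tbsp/cup ≈ 5 tbsp
cake flour: (2 tbsp + 1 tsp = 7/3 tbsp) × 3/2 ÷ 16 tbsp/cup × 114 g/cup ≈ 25 g

mashed banana: 6 oz; peanut butter: 5 tbsp; cake flour: 25 g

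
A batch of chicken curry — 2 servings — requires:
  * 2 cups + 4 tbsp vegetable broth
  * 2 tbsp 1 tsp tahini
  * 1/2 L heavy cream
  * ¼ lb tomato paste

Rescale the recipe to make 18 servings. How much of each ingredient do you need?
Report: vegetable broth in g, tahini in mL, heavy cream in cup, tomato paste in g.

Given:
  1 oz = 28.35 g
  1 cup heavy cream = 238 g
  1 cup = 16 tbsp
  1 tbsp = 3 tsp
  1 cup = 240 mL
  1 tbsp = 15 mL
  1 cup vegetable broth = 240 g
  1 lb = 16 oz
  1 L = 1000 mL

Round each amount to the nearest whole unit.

Scaling factor: 18/2 = 9.
vegetable broth: (2 cup + 4 tbsp = 2.25 cup) × 9 × 240 g/cup = 4860 g
tahini: (2 tbsp + 1 tsp = 7/3 tbsp) × 9 × 15 mL/tbsp = 315 mL
heavy cream: 0.5 L × 9 × 1000 mL/L ÷ 240 mL/cup ≈ 19 cup
tomato paste: 0.25 lb × 9 × 16 oz/lb × 28.35 g/oz ≈ 1021 g

vegetable broth: 4860 g; tahini: 315 mL; heavy cream: 19 cup; tomato paste: 1021 g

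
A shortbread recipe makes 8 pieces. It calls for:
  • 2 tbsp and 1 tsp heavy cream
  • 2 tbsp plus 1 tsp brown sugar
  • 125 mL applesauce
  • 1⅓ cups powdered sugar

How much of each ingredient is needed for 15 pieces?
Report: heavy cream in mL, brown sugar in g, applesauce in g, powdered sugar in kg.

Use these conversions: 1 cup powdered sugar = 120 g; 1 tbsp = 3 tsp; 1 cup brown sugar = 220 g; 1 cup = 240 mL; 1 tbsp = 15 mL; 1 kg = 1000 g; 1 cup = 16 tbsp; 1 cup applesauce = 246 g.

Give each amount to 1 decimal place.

Scaling factor: 15/8 = 1.875.
heavy cream: (2 tbsp + 1 tsp = 7/3 tbsp) × 15/8 × 15 mL/tbsp ≈ 65.6 mL
brown sugar: (2 tbsp + 1 tsp = 7/3 tbsp) × 15/8 ÷ 16 tbsp/cup × 220 g/cup ≈ 60.2 g
applesauce: 125 mL × 15/8 ÷ 240 mL/cup × 246 g/cup ≈ 240.2 g
powdered sugar: 4/3 cup × 15/8 × 120 g/cup ÷ 1000 g/kg = 0.3 kg

heavy cream: 65.6 mL; brown sugar: 60.2 g; applesauce: 240.2 g; powdered sugar: 0.3 kg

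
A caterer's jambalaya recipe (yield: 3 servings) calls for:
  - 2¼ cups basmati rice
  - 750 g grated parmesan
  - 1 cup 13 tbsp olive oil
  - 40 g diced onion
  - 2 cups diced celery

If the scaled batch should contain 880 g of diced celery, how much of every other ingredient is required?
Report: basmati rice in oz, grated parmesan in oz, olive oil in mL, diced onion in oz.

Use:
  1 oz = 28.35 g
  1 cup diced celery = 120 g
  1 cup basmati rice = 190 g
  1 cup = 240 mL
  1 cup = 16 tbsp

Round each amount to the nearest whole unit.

basmati rice: 55 oz; grated parmesan: 97 oz; olive oil: 1595 mL; diced onion: 5 oz

The original recipe has 240 g of diced celery, so the scaling factor is 880 ÷ 240 = 11/3.
basmati rice: 2.25 cup × 11/3 × 190 g/cup ÷ 28.35 g/oz ≈ 55 oz
grated parmesan: 750 g × 11/3 ÷ 28.35 g/oz ≈ 97 oz
olive oil: (1 cup + 13 tbsp = 1.8125 cup) × 11/3 × 240 mL/cup = 1595 mL
diced onion: 40 g × 11/3 ÷ 28.35 g/oz ≈ 5 oz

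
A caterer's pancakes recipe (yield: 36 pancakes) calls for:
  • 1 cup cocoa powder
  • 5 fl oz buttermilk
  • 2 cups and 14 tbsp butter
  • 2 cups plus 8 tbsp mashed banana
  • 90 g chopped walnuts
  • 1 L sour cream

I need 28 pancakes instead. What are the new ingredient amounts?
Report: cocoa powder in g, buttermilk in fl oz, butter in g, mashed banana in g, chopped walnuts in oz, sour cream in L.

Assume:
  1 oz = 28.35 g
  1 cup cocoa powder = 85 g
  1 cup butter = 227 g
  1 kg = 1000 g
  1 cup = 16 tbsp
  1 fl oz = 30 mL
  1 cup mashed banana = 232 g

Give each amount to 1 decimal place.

Scaling factor: 28/36 = 7/9.
cocoa powder: 1 cup × 7/9 × 85 g/cup ≈ 66.1 g
buttermilk: 5 fl oz × 7/9 ≈ 3.9 fl oz
butter: (2 cup + 14 tbsp = 2.875 cup) × 7/9 × 227 g/cup ≈ 507.6 g
mashed banana: (2 cup + 8 tbsp = 2.5 cup) × 7/9 × 232 g/cup ≈ 451.1 g
chopped walnuts: 90 g × 7/9 ÷ 28.35 g/oz ≈ 2.5 oz
sour cream: 1 L × 7/9 ≈ 0.8 L

cocoa powder: 66.1 g; buttermilk: 3.9 fl oz; butter: 507.6 g; mashed banana: 451.1 g; chopped walnuts: 2.5 oz; sour cream: 0.8 L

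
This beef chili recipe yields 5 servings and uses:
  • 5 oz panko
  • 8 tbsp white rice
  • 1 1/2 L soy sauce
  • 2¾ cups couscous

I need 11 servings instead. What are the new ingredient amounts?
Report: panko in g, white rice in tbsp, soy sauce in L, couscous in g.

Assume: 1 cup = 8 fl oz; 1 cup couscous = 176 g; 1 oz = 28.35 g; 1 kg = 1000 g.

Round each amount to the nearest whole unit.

Scaling factor: 11/5 = 2.2.
panko: 5 oz × 11/5 × 28.35 g/oz ≈ 312 g
white rice: 8 tbsp × 11/5 ≈ 18 tbsp
soy sauce: 1.5 L × 11/5 ≈ 3 L
couscous: 2.75 cup × 11/5 × 176 g/cup ≈ 1065 g

panko: 312 g; white rice: 18 tbsp; soy sauce: 3 L; couscous: 1065 g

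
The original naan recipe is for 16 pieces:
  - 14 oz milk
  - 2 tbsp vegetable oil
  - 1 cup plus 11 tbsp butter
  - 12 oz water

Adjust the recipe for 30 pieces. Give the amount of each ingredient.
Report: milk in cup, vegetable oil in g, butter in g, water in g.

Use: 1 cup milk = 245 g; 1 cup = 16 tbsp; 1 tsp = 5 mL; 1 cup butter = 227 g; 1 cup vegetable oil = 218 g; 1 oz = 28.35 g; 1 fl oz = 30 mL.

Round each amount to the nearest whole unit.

Scaling factor: 30/16 = 15/8 = 1.875.
milk: 14 oz × 15/8 × 28.35 g/oz ÷ 245 g/cup ≈ 3 cup
vegetable oil: 2 tbsp × 15/8 ÷ 16 tbsp/cup × 218 g/cup ≈ 51 g
butter: (1 cup + 11 tbsp = 1.6875 cup) × 15/8 × 227 g/cup ≈ 718 g
water: 12 oz × 15/8 × 28.35 g/oz ≈ 638 g

milk: 3 cup; vegetable oil: 51 g; butter: 718 g; water: 638 g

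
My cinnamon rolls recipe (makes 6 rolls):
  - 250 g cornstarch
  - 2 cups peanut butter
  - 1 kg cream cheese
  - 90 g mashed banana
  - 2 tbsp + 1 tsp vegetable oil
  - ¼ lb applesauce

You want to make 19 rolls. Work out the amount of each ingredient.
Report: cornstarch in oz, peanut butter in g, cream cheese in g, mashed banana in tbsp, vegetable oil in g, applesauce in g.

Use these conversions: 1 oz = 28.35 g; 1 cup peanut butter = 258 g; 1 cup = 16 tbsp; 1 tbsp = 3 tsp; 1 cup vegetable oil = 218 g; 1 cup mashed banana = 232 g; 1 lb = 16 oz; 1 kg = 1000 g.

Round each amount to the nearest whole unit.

cornstarch: 28 oz; peanut butter: 1634 g; cream cheese: 3167 g; mashed banana: 20 tbsp; vegetable oil: 101 g; applesauce: 359 g

Scaling factor: 19/6.
cornstarch: 250 g × 19/6 ÷ 28.35 g/oz ≈ 28 oz
peanut butter: 2 cup × 19/6 × 258 g/cup = 1634 g
cream cheese: 1 kg × 19/6 × 1000 g/kg ≈ 3167 g
mashed banana: 90 g × 19/6 ÷ 232 g/cup × 16 tbsp/cup ≈ 20 tbsp
vegetable oil: (2 tbsp + 1 tsp = 7/3 tbsp) × 19/6 ÷ 16 tbsp/cup × 218 g/cup ≈ 101 g
applesauce: 0.25 lb × 19/6 × 16 oz/lb × 28.35 g/oz ≈ 359 g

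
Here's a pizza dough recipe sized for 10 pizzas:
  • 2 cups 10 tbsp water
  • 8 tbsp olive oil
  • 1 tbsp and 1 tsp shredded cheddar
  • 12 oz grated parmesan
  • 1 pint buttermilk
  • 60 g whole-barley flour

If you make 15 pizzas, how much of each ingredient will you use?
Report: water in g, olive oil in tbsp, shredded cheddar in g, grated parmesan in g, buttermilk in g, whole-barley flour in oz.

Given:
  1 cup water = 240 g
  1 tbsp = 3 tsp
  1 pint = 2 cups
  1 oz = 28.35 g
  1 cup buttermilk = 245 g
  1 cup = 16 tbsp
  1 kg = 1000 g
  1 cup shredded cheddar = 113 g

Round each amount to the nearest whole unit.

Scaling factor: 15/10 = 3/2 = 1.5.
water: (2 cup + 10 tbsp = 2.625 cup) × 3/2 × 240 g/cup = 945 g
olive oil: 8 tbsp × 3/2 = 12 tbsp
shredded cheddar: (1 tbsp + 1 tsp = 4/3 tbsp) × 3/2 ÷ 16 tbsp/cup × 113 g/cup ≈ 14 g
grated parmesan: 12 oz × 3/2 × 28.35 g/oz ≈ 510 g
buttermilk: 1 pint × 3/2 × 2 cup/pint × 245 g/cup = 735 g
whole-barley flour: 60 g × 3/2 ÷ 28.35 g/oz ≈ 3 oz

water: 945 g; olive oil: 12 tbsp; shredded cheddar: 14 g; grated parmesan: 510 g; buttermilk: 735 g; whole-barley flour: 3 oz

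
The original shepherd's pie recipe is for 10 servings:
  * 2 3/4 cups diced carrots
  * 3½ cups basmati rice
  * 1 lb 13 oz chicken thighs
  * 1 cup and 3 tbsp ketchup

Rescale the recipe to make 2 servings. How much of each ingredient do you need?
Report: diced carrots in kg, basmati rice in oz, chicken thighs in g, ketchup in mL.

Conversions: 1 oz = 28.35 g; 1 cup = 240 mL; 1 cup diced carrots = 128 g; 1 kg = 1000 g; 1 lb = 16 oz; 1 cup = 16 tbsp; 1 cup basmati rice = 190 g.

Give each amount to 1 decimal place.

diced carrots: 0.1 kg; basmati rice: 4.7 oz; chicken thighs: 164.4 g; ketchup: 57.0 mL

Scaling factor: 2/10 = 1/5 = 0.2.
diced carrots: 2.75 cup × 1/5 × 128 g/cup ÷ 1000 g/kg ≈ 0.1 kg
basmati rice: 3.5 cup × 1/5 × 190 g/cup ÷ 28.35 g/oz ≈ 4.7 oz
chicken thighs: (1 lb + 13 oz = 1.8125 lb) × 1/5 × 16 oz/lb × 28.35 g/oz ≈ 164.4 g
ketchup: (1 cup + 3 tbsp = 1.1875 cup) × 1/5 × 240 mL/cup = 57.0 mL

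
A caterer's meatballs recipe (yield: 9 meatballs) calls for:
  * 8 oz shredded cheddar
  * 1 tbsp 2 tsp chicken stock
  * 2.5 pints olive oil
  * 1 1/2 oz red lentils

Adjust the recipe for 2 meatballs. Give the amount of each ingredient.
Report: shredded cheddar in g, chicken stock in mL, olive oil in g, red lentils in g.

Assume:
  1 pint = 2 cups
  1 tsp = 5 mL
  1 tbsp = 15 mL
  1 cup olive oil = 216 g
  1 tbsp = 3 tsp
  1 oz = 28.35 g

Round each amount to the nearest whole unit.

shredded cheddar: 50 g; chicken stock: 6 mL; olive oil: 240 g; red lentils: 9 g

Scaling factor: 2/9.
shredded cheddar: 8 oz × 2/9 × 28.35 g/oz ≈ 50 g
chicken stock: (1 tbsp + 2 tsp = 5/3 tbsp) × 2/9 × 15 mL/tbsp ≈ 6 mL
olive oil: 2.5 pint × 2/9 × 2 cup/pint × 216 g/cup = 240 g
red lentils: 1.5 oz × 2/9 × 28.35 g/oz ≈ 9 g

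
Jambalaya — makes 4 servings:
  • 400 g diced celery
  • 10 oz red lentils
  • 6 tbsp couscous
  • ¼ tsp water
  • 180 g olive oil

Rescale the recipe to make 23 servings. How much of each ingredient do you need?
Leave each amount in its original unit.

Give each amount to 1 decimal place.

diced celery: 2300.0 g; red lentils: 57.5 oz; couscous: 34.5 tbsp; water: 1.4 tsp; olive oil: 1035.0 g

Scaling factor: 23/4 = 5.75.
diced celery: 400 g × 23/4 = 2300.0 g
red lentils: 10 oz × 23/4 = 57.5 oz
couscous: 6 tbsp × 23/4 = 34.5 tbsp
water: 0.25 tsp × 23/4 ≈ 1.4 tsp
olive oil: 180 g × 23/4 = 1035.0 g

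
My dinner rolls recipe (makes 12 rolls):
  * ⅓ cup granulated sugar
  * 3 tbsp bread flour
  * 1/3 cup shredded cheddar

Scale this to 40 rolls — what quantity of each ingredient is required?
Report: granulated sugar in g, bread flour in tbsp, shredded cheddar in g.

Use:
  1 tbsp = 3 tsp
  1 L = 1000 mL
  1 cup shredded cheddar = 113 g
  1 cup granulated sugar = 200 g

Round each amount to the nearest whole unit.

Scaling factor: 40/12 = 10/3.
granulated sugar: 1/3 cup × 10/3 × 200 g/cup ≈ 222 g
bread flour: 3 tbsp × 10/3 = 10 tbsp
shredded cheddar: 1/3 cup × 10/3 × 113 g/cup ≈ 126 g

granulated sugar: 222 g; bread flour: 10 tbsp; shredded cheddar: 126 g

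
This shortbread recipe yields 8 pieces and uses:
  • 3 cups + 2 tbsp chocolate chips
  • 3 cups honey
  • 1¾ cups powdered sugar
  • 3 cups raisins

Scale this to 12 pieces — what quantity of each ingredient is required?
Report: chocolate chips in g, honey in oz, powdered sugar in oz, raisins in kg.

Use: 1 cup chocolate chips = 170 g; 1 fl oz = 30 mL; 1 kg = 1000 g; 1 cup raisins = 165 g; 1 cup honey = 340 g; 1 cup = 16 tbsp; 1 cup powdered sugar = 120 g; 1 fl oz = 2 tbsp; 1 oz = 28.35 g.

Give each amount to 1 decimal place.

Scaling factor: 12/8 = 3/2 = 1.5.
chocolate chips: (3 cup + 2 tbsp = 3.125 cup) × 3/2 × 170 g/cup ≈ 796.9 g
honey: 3 cup × 3/2 × 340 g/cup ÷ 28.35 g/oz ≈ 54.0 oz
powdered sugar: 1.75 cup × 3/2 × 120 g/cup ÷ 28.35 g/oz ≈ 11.1 oz
raisins: 3 cup × 3/2 × 165 g/cup ÷ 1000 g/kg ≈ 0.7 kg

chocolate chips: 796.9 g; honey: 54.0 oz; powdered sugar: 11.1 oz; raisins: 0.7 kg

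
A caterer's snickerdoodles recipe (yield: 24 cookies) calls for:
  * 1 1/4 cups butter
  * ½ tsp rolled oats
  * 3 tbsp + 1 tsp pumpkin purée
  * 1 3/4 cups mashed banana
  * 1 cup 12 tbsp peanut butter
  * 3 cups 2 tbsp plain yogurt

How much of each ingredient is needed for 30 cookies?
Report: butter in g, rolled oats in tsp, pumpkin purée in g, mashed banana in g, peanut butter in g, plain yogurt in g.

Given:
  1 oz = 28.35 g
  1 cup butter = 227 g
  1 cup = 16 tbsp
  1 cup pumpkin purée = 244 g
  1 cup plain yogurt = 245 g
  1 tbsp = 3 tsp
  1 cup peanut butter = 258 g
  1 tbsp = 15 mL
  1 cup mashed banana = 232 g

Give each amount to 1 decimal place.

Scaling factor: 30/24 = 5/4 = 1.25.
butter: 1.25 cup × 5/4 × 227 g/cup ≈ 354.7 g
rolled oats: 0.5 tsp × 5/4 ≈ 0.6 tsp
pumpkin purée: (3 tbsp + 1 tsp = 10/3 tbsp) × 5/4 ÷ 16 tbsp/cup × 244 g/cup ≈ 63.5 g
mashed banana: 1.75 cup × 5/4 × 232 g/cup = 507.5 g
peanut butter: (1 cup + 12 tbsp = 1.75 cup) × 5/4 × 258 g/cup ≈ 564.4 g
plain yogurt: (3 cup + 2 tbsp = 3.125 cup) × 5/4 × 245 g/cup ≈ 957.0 g

butter: 354.7 g; rolled oats: 0.6 tsp; pumpkin purée: 63.5 g; mashed banana: 507.5 g; peanut butter: 564.4 g; plain yogurt: 957.0 g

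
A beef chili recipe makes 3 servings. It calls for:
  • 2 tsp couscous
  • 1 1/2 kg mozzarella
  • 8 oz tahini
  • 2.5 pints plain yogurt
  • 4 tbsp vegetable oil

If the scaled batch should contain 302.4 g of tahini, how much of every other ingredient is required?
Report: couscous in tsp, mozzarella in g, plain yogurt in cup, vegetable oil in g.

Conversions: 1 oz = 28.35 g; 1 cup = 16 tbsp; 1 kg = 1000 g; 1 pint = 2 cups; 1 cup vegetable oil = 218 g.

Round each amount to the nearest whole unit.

couscous: 3 tsp; mozzarella: 2000 g; plain yogurt: 7 cup; vegetable oil: 73 g

The original recipe has 226.8 g of tahini, so the scaling factor is 302.4 ÷ 226.8 = 4/3.
couscous: 2 tsp × 4/3 ≈ 3 tsp
mozzarella: 1.5 kg × 4/3 × 1000 g/kg = 2000 g
plain yogurt: 2.5 pint × 4/3 × 2 cup/pint ≈ 7 cup
vegetable oil: 4 tbsp × 4/3 ÷ 16 tbsp/cup × 218 g/cup ≈ 73 g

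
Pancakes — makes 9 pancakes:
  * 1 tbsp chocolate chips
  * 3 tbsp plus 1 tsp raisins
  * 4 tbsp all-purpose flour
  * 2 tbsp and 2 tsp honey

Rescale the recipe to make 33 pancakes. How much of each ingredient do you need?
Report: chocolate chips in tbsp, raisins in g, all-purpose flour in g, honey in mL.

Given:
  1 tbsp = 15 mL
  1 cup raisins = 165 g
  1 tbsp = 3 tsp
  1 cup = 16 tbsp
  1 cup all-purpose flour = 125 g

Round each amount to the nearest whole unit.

Scaling factor: 33/9 = 11/3.
chocolate chips: 1 tbsp × 11/3 ≈ 4 tbsp
raisins: (3 tbsp + 1 tsp = 10/3 tbsp) × 11/3 ÷ 16 tbsp/cup × 165 g/cup ≈ 126 g
all-purpose flour: 4 tbsp × 11/3 ÷ 16 tbsp/cup × 125 g/cup ≈ 115 g
honey: (2 tbsp + 2 tsp = 8/3 tbsp) × 11/3 × 15 mL/tbsp ≈ 147 mL

chocolate chips: 4 tbsp; raisins: 126 g; all-purpose flour: 115 g; honey: 147 mL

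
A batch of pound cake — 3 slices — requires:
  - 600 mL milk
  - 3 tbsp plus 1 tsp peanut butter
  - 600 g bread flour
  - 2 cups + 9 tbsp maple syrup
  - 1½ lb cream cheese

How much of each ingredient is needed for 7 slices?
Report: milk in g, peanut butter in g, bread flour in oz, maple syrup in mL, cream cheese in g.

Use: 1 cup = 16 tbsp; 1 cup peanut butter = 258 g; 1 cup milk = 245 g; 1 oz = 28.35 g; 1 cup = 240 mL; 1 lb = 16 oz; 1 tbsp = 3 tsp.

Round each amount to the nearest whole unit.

Scaling factor: 7/3.
milk: 600 mL × 7/3 ÷ 240 mL/cup × 245 g/cup ≈ 1429 g
peanut butter: (3 tbsp + 1 tsp = 10/3 tbsp) × 7/3 ÷ 16 tbsp/cup × 258 g/cup ≈ 125 g
bread flour: 600 g × 7/3 ÷ 28.35 g/oz ≈ 49 oz
maple syrup: (2 cup + 9 tbsp = 2.5625 cup) × 7/3 × 240 mL/cup = 1435 mL
cream cheese: 1.5 lb × 7/3 × 16 oz/lb × 28.35 g/oz ≈ 1588 g

milk: 1429 g; peanut butter: 125 g; bread flour: 49 oz; maple syrup: 1435 mL; cream cheese: 1588 g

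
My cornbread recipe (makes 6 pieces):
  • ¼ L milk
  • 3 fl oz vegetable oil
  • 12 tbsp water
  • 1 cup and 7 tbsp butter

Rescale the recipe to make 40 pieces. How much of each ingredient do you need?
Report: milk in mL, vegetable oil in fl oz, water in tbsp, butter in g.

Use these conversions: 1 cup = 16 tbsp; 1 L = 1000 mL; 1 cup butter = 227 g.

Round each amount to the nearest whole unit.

milk: 1667 mL; vegetable oil: 20 fl oz; water: 80 tbsp; butter: 2175 g

Scaling factor: 40/6 = 20/3.
milk: 0.25 L × 20/3 × 1000 mL/L ≈ 1667 mL
vegetable oil: 3 fl oz × 20/3 = 20 fl oz
water: 12 tbsp × 20/3 = 80 tbsp
butter: (1 cup + 7 tbsp = 1.4375 cup) × 20/3 × 227 g/cup ≈ 2175 g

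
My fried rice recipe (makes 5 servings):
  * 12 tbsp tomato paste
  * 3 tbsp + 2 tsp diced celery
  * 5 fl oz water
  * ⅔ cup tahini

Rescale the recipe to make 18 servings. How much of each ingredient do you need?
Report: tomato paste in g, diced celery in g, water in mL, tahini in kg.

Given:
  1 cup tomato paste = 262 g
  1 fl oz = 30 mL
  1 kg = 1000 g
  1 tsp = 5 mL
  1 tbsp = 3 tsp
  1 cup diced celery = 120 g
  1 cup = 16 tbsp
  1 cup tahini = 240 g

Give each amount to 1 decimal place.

Scaling factor: 18/5 = 3.6.
tomato paste: 12 tbsp × 18/5 ÷ 16 tbsp/cup × 262 g/cup = 707.4 g
diced celery: (3 tbsp + 2 tsp = 11/3 tbsp) × 18/5 ÷ 16 tbsp/cup × 120 g/cup = 99.0 g
water: 5 fl oz × 18/5 × 30 mL/fl oz = 540.0 mL
tahini: 2/3 cup × 18/5 × 240 g/cup ÷ 1000 g/kg ≈ 0.6 kg

tomato paste: 707.4 g; diced celery: 99.0 g; water: 540.0 mL; tahini: 0.6 kg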